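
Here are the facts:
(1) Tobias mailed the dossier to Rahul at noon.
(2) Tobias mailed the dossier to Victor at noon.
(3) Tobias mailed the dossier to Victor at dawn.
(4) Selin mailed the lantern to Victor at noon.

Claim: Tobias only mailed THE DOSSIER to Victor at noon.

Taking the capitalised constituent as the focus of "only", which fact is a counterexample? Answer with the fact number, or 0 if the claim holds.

Focus (in capitals) is "the dossier" — the thing. "Only" excludes alternative things while holding fixed same agent, recipient, setting (Tobias / Victor / at noon).
No fact matches same agent, recipient, setting (Tobias / Victor / at noon) with a different thing — every other fact differs on at least one backgrounded slot. So no fact refutes it.

0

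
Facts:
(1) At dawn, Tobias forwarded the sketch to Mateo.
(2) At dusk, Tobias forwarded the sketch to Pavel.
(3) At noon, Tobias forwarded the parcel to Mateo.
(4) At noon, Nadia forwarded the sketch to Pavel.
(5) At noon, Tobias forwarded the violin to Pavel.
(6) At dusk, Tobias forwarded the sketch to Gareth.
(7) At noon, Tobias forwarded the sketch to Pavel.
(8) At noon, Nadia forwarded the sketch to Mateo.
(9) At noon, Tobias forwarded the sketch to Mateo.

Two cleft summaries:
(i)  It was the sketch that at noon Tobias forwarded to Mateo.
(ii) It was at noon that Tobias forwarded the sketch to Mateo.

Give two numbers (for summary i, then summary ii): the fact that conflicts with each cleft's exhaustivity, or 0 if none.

Summary (i) focuses "the sketch" (the thing); background same agent, recipient, setting (Tobias / Mateo / at noon). Fact (3) matches that background with thing = the parcel — refutes (i).
Summary (ii) focuses "at noon" (the setting); background same agent, thing, recipient (Tobias / the sketch / Mateo). Fact (1) matches that background with setting = at dawn — refutes (ii).

3, 1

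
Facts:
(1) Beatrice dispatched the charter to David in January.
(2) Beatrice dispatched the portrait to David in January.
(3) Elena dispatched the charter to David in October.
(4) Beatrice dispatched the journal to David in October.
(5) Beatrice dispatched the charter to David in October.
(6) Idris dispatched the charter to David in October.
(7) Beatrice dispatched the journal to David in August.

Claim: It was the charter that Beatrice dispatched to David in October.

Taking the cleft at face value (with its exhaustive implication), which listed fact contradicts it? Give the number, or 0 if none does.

Focus of the cleft: "the charter" (the thing). Presupposed background: Beatrice as agent and David as recipient and in October as setting.
The exhaustive reading says no other thing fits that background.
Fact (4) shares the background but with thing = the journal; exhaustivity is violated.

4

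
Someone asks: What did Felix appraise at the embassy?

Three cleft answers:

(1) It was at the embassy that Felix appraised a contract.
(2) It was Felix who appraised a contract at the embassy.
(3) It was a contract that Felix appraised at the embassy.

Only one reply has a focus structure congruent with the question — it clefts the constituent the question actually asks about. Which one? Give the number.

3

The question word "what" targets the direct object.
Option (1) clefts "at the embassy" — the location, not what was asked.
Option (2) clefts "Felix" — the subject (agent), not what was asked.
Option (3) clefts "a contract" — that matches what the question asks about.
So the congruent reply is (3).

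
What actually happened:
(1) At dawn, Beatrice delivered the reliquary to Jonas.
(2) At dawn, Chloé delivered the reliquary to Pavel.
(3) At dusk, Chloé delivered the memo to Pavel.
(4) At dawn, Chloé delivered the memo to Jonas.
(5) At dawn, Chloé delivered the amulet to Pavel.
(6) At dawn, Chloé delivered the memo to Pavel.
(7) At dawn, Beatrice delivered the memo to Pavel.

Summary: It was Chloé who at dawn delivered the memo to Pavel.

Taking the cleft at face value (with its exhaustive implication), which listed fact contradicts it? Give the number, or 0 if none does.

7

Focus of the cleft: "Chloé" (the agent). Presupposed background: thing = the memo, recipient = Pavel, setting = at dawn.
The exhaustive reading says no other agent fits that background.
But fact (7) also has thing = the memo, recipient = Pavel, setting = at dawn, with agent = Beatrice — so the exhaustive reading fails.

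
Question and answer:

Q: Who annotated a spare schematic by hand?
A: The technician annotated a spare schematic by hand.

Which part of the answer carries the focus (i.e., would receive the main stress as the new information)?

the technician

The wh-word "who" asks about the subject (agent).
In the answer, "a spare schematic" and "by hand" are given — repeated from the question.
The constituent filling the subject (agent) gap is "the technician"; that is the focus and would carry nuclear stress.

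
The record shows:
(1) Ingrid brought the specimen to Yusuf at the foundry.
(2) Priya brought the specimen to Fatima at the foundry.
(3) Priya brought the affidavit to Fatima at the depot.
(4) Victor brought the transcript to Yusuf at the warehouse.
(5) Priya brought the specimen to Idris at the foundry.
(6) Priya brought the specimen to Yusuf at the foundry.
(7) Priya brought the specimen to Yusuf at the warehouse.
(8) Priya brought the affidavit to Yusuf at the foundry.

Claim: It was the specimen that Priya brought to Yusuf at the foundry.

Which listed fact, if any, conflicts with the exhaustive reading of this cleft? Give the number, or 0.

Focus of the cleft: "the specimen" (the thing). Presupposed background: agent = Priya, recipient = Yusuf, setting = at the foundry.
The exhaustive reading says no other thing fits that background.
Fact (8) shares the background but with thing = the affidavit; exhaustivity is violated.

8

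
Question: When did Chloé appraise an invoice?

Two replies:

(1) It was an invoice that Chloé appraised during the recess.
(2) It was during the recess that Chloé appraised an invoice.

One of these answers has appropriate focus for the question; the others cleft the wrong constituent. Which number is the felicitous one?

The question word "when" targets the time.
Option (1) clefts "an invoice" — the direct object, not what was asked.
Option (2) clefts "during the recess" — that matches what the question asks about.
So the congruent reply is (2).

2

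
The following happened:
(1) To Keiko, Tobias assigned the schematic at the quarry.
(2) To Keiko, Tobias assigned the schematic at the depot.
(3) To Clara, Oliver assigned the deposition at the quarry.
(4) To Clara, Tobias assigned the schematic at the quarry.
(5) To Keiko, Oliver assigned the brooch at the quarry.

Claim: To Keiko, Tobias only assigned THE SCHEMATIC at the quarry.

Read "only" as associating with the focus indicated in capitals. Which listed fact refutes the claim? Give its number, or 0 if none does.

0

Focus (in capitals) is "the schematic" — the thing. "Only" excludes alternative things while holding fixed agent = Tobias, recipient = Keiko, setting = at the quarry.
Every other fact changes something in the background, not just the thing. Nothing refutes the claim.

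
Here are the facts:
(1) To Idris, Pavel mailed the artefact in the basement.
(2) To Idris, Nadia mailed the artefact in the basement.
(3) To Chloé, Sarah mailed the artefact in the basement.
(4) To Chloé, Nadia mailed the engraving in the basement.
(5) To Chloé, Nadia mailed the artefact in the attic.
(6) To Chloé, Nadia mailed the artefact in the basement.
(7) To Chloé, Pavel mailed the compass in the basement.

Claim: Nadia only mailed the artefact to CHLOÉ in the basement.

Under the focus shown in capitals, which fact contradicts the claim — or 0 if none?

2

The capitals mark "Chloé" as focus. So "only" rules out other recipients, with the rest (agent = Nadia, thing = the artefact, setting = in the basement) as background.
Fact (2) shares the background but differs in recipient (Idris) — a counterexample.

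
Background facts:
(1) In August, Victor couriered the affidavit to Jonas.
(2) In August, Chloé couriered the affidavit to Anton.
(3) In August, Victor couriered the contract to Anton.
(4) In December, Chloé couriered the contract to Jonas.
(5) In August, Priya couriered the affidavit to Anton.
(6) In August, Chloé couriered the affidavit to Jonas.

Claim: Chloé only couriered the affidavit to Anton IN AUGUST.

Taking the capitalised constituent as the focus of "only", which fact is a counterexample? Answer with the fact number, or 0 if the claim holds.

0

Focus (in capitals) is "in August" — the setting. "Only" excludes alternative settings while holding fixed agent = Chloé, thing = the affidavit, recipient = Anton.
No fact matches agent = Chloé, thing = the affidavit, recipient = Anton with a different setting — every other fact differs on at least one backgrounded slot. So no fact refutes it.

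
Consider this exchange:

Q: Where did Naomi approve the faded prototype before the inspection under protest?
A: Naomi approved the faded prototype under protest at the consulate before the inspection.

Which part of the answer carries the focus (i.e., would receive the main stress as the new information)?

The wh-word "where" asks about the location.
In the answer, "Naomi", "the faded prototype", "under protest" and "before the inspection" are given — repeated from the question.
The constituent filling the location gap is "at the consulate"; that is the focus and would carry nuclear stress.

at the consulate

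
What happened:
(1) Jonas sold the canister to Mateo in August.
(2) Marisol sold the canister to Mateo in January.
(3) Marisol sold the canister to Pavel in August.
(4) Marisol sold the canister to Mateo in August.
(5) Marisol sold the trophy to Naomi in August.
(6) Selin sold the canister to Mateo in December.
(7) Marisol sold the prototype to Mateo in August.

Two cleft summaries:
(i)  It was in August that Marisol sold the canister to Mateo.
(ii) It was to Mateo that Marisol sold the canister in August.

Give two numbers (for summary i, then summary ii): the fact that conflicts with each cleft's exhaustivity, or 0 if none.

Summary (i) focuses "in August" (the setting); background agent = Marisol, thing = the canister, recipient = Mateo. Fact (2) matches that background with setting = in January — refutes (i).
Summary (ii) focuses "Mateo" (the recipient); background agent = Marisol, thing = the canister, setting = in August. Fact (3) matches that background with recipient = Pavel — refutes (ii).

2, 3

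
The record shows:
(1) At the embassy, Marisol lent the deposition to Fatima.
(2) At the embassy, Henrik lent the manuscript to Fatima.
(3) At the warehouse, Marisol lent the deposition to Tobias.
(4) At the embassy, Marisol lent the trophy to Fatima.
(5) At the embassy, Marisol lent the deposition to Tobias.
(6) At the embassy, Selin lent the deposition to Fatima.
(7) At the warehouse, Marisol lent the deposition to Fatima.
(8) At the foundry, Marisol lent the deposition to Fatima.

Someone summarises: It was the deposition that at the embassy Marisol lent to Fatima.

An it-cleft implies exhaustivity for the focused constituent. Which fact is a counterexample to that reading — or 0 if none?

4

Focus of the cleft: "the deposition" (the thing). Presupposed background: Marisol as agent and Fatima as recipient and at the embassy as setting.
The exhaustive reading says no other thing fits that background.
But fact (4) also has Marisol as agent and Fatima as recipient and at the embassy as setting, with thing = the trophy — so the exhaustive reading fails.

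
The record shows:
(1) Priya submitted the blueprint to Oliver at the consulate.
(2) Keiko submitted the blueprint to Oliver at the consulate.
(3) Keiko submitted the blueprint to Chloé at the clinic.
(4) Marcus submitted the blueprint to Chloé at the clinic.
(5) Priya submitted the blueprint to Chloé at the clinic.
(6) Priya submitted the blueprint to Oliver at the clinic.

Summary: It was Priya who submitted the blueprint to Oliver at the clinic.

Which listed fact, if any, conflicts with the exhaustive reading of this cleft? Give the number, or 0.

The cleft puts "Priya" in focus and presupposes the open proposition with thing = the blueprint, recipient = Oliver, setting = at the clinic.
The exhaustive reading says no other agent fits that background.
No listed fact matches the background with a different agent. Exhaustivity holds.

0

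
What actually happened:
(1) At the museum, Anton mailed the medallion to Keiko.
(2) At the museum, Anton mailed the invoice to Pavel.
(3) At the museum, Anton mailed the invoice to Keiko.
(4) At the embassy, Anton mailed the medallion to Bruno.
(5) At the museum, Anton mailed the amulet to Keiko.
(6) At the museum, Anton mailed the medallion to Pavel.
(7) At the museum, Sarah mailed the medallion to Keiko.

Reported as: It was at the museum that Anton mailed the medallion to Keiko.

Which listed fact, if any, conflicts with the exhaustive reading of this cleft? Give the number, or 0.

0

The cleft puts "at the museum" in focus and presupposes the open proposition with same agent, thing, recipient (Anton / the medallion / Keiko).
Exhaustivity: at the museum is the only setting satisfying that background.
No listed fact matches the background with a different setting. Exhaustivity holds.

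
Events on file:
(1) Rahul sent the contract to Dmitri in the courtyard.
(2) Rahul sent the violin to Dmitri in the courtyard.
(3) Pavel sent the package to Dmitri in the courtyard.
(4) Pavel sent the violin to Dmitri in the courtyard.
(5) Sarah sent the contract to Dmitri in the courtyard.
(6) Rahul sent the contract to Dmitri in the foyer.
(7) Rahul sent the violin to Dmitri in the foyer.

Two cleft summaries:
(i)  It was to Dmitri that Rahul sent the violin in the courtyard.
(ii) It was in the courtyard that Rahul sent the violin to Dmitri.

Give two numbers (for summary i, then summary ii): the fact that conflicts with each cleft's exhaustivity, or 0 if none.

Summary (i) focuses "Dmitri" (the recipient); background agent = Rahul, thing = the violin, setting = in the courtyard. No fact matches that background with a different recipient, so 0.
Summary (ii) focuses "in the courtyard" (the setting); background agent = Rahul, thing = the violin, recipient = Dmitri. Fact (7) matches that background with setting = in the foyer — refutes (ii).

0, 7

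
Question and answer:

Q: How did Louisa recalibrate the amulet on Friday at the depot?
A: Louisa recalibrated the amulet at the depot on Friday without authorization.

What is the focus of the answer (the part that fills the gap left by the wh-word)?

The wh-word "how" asks about the manner.
In the answer, "Louisa", "the amulet", "at the depot" and "on Friday" are given — repeated from the question.
The constituent filling the manner gap is "without authorization"; that is the focus and would carry nuclear stress.

without authorization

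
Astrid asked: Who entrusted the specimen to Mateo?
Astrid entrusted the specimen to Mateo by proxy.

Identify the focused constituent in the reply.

The wh-word "who" asks about the subject (agent).
In the answer, "the specimen" and "to Mateo" are given — repeated from the question.
"by proxy" is also new, but it specifies the manner, which is not what the question asks about — so it is not the focus.
The constituent filling the subject (agent) gap is "Astrid"; that is the focus.

Astrid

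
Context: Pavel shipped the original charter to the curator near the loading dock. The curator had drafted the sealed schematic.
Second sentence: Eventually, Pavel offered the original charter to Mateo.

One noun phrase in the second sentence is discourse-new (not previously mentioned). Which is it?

"Pavel" and "the original charter" in the second sentence are given — already mentioned in the context.
"Mateo" has no antecedent in the context; it is discourse-new.

Mateo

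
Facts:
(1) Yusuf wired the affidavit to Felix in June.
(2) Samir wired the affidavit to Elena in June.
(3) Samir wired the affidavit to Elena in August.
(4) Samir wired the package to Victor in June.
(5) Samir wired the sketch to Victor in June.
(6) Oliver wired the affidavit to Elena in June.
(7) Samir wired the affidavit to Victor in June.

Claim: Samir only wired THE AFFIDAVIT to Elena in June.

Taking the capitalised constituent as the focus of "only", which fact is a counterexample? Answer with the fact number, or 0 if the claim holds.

The capitals mark "the affidavit" as focus. So "only" rules out other things, with the rest (Samir as agent and Elena as recipient and in June as setting) as background.
Every other fact changes something in the background, not just the thing. Nothing refutes the claim.

0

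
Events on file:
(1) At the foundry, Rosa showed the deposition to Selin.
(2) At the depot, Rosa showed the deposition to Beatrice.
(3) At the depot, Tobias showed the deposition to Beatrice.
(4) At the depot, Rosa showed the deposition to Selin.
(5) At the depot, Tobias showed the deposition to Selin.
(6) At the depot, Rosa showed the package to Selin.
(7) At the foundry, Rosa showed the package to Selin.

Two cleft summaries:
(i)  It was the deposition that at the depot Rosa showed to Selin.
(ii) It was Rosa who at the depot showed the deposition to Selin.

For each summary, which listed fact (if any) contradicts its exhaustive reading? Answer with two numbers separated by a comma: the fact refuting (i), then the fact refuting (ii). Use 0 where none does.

6, 5

Summary (i) focuses "the deposition" (the thing); background agent = Rosa, recipient = Selin, setting = at the depot. Fact (6) matches that background with thing = the package — refutes (i).
Summary (ii) focuses "Rosa" (the agent); background thing = the deposition, recipient = Selin, setting = at the depot. Fact (5) matches that background with agent = Tobias — refutes (ii).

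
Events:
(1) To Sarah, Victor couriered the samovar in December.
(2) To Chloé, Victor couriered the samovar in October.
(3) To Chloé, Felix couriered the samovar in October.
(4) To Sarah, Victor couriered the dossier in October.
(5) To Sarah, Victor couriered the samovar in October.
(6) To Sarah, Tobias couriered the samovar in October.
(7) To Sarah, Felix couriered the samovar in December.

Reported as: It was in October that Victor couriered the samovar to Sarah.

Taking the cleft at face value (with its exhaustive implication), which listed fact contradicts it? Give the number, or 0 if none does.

The cleft puts "in October" in focus and presupposes the open proposition with same agent, thing, recipient (Victor / the samovar / Sarah).
Exhaustivity: in October is the only setting satisfying that background.
But fact (1) also has same agent, thing, recipient (Victor / the samovar / Sarah), with setting = in December — so the exhaustive reading fails.

1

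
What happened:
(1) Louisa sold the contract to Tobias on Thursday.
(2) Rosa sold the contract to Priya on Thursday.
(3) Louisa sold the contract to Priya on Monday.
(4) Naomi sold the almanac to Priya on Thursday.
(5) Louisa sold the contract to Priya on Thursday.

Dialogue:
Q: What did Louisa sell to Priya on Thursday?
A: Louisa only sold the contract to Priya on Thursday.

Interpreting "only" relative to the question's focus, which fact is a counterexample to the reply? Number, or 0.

Answering "What did ...?" puts focus on the thing — here, "the contract".
So "only" ranges over things; the rest (same agent, recipient, setting (Louisa / Priya / on Thursday)) is presupposed.
No fact keeps same agent, recipient, setting (Louisa / Priya / on Thursday) while changing the thing; every other fact differs on something backgrounded. The reply stands.
(Fact (3) would refute a reading with focus on the setting — but that is not what the question asks.)

0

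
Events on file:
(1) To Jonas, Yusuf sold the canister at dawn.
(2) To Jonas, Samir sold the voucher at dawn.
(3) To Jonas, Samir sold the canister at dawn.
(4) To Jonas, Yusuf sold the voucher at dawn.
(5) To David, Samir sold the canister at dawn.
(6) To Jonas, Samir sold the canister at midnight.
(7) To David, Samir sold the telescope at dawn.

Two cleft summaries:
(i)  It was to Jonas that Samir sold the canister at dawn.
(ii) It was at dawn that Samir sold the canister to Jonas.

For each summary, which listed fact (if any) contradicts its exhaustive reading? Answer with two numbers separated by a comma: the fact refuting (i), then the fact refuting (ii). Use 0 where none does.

(i): focus "Jonas". Looking for agent = Samir, thing = the canister, setting = at dawn with some other recipient — fact (5) has David there. Refuted.
(ii): focus "at dawn". Looking for agent = Samir, thing = the canister, recipient = Jonas with some other setting — fact (6) has at midnight there. Refuted.

5, 6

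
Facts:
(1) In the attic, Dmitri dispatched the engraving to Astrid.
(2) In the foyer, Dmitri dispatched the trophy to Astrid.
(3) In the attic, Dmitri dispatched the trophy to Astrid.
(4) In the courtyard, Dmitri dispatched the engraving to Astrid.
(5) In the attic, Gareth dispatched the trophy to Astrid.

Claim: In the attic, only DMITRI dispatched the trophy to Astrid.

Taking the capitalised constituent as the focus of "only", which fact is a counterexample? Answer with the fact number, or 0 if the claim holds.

5

The capitals mark "Dmitri" as focus. So "only" rules out other agents, with the rest (same thing, recipient, setting (the trophy / Astrid / in the attic)) as background.
Fact (5) matches on same thing, recipient, setting (the trophy / Astrid / in the attic), but has agent = Gareth instead. That refutes the claim.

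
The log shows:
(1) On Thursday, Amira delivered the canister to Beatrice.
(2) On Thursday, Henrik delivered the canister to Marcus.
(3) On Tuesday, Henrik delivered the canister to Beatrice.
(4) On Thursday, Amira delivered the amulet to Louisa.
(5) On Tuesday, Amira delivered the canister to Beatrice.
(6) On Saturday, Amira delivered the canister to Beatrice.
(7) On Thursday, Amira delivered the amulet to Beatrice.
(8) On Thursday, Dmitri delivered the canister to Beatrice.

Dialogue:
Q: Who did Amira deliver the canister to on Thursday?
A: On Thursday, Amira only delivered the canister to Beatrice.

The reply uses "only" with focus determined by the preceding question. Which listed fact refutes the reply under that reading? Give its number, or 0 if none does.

0

The question "Who did ... to ...?" targets the recipient, so in the reply the focus falls on "Beatrice".
So "only" ranges over recipients; the rest (agent = Amira, thing = the canister, setting = on Thursday) is presupposed.
No fact keeps agent = Amira, thing = the canister, setting = on Thursday while changing the recipient; every other fact differs on something backgrounded. The reply stands.
(Fact (5) would refute a reading with focus on the setting — but that is not what the question asks.)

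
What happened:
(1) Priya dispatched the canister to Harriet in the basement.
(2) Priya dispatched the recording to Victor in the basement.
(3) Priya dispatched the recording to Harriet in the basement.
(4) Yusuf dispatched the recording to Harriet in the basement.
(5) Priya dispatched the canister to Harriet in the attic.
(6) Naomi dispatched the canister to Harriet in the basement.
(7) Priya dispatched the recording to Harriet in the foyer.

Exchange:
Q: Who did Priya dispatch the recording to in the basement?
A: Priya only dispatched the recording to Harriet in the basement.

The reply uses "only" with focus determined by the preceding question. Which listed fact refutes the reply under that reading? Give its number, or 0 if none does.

The question "Who did ... to ...?" targets the recipient, so in the reply the focus falls on "Harriet".
"Only" then excludes alternative recipients while the background — agent = Priya, thing = the recording, setting = in the basement — is held fixed.
Fact (2) shares the background with a different recipient (Victor) — counterexample.
(Fact (1) would refute a reading with focus on the thing — but that is not what the question asks.)

2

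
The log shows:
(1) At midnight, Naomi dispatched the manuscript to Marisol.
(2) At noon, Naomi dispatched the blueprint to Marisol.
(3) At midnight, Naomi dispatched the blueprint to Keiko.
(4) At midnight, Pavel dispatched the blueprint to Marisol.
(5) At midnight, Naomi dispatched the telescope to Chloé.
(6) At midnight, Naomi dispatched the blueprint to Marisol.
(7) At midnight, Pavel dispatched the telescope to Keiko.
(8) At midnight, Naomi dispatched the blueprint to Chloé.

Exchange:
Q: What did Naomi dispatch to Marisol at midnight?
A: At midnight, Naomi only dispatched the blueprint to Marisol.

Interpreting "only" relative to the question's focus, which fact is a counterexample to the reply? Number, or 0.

The question "What did ...?" targets the thing, so in the reply the focus falls on "the blueprint".
"Only" then excludes alternative things while the background — agent = Naomi, recipient = Marisol, setting = at midnight — is held fixed.
Fact (1) shares the background with a different thing (the manuscript) — counterexample.
(Fact (3) would refute a reading with focus on the recipient — but that is not what the question asks.)

1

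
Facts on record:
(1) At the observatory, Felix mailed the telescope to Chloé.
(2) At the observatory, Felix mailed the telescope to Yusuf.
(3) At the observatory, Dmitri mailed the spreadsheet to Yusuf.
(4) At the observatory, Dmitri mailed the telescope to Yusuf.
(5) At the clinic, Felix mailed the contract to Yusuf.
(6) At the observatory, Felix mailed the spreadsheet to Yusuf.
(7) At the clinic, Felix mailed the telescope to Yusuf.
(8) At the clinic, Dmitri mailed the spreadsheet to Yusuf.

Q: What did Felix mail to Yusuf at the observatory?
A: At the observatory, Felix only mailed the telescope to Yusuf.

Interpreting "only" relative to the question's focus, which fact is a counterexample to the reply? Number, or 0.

6

Answering "What did ...?" puts focus on the thing — here, "the telescope".
So "only" ranges over things; the rest (Felix as agent and Yusuf as recipient and at the observatory as setting) is presupposed.
Fact (6) shares the background with a different thing (the spreadsheet) — counterexample.
(Fact (7) would refute a reading with focus on the setting — but that is not what the question asks.)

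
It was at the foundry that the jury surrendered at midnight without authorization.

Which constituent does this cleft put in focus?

In an it-cleft "It was X that/who ...", the clefted constituent X is the focus; the that/who-clause expresses the presupposed open proposition.
Here the focus is "at the foundry". The backgrounded (presupposed) material includes "the jury", "at midnight" and "without authorization".

at the foundry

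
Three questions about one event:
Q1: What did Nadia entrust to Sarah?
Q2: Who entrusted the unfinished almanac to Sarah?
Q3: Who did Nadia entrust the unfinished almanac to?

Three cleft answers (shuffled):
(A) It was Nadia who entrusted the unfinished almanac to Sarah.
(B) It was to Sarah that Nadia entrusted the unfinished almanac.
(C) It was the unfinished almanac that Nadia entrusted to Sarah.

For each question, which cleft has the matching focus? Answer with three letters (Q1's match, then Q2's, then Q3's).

CAB

Q1 asks about the direct object; cleft (C) focuses "the unfinished almanac", which is the direct object — so Q1 → C.
Q2 asks about the subject (agent); cleft (A) focuses "Nadia", which is the subject (agent) — so Q2 → A.
Q3 asks about the recipient; cleft (B) focuses "to Sarah", which is the recipient — so Q3 → B.
Mapping: Q1→C, Q2→A, Q3→B.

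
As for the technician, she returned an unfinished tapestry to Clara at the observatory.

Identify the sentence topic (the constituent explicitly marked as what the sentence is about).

The construction explicitly marks "the technician" as what the sentence is about — the topic.
The remainder of the clause is the comment (what is said about the topic).

the technician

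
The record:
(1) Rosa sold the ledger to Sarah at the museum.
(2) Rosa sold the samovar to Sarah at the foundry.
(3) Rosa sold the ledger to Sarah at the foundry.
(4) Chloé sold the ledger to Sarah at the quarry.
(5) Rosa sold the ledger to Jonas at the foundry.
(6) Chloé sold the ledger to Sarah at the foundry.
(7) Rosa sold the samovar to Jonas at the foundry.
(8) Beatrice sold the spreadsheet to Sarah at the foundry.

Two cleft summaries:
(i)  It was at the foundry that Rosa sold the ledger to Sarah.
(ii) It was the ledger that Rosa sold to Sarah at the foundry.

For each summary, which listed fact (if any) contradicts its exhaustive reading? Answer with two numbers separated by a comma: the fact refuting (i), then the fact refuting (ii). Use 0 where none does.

(i): focus "at the foundry". Looking for agent = Rosa, thing = the ledger, recipient = Sarah with some other setting — fact (1) has at the museum there. Refuted.
(ii): focus "the ledger". Looking for agent = Rosa, recipient = Sarah, setting = at the foundry with some other thing — fact (2) has the samovar there. Refuted.

1, 2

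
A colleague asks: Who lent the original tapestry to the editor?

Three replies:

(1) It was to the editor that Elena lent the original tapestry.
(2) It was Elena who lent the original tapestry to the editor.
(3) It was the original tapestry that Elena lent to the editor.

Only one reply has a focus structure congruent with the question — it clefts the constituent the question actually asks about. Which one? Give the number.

The question word "who" targets the subject (agent).
Option (1) clefts "to the editor" — the recipient, not what was asked.
Option (2) clefts "Elena" — that matches what the question asks about.
Option (3) clefts "the original tapestry" — the direct object, not what was asked.
So the congruent reply is (2).

2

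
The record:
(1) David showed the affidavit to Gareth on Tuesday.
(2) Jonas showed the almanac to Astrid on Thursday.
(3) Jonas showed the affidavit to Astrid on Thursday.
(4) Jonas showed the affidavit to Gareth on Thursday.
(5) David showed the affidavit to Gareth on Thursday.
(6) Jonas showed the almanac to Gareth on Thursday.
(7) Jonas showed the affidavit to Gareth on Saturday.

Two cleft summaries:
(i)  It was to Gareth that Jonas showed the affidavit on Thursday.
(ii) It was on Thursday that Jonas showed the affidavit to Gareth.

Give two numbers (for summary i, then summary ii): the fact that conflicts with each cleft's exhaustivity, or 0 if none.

3, 7

(i): focus "Gareth". Looking for same agent, thing, setting (Jonas / the affidavit / on Thursday) with some other recipient — fact (3) has Astrid there. Refuted.
(ii): focus "on Thursday". Looking for same agent, thing, recipient (Jonas / the affidavit / Gareth) with some other setting — fact (7) has on Saturday there. Refuted.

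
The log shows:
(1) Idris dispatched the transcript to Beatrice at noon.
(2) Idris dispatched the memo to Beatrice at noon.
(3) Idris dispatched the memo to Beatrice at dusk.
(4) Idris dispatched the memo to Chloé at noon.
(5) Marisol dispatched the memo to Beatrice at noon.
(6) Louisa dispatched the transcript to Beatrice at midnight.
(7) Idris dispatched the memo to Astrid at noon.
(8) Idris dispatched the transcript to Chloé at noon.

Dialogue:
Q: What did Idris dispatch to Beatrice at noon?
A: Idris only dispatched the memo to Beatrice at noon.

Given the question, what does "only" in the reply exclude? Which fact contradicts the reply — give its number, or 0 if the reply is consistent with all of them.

Answering "What did ...?" puts focus on the thing — here, "the memo".
So "only" ranges over things; the rest (Idris as agent and Beatrice as recipient and at noon as setting) is presupposed.
Fact (1) keeps Idris as agent and Beatrice as recipient and at noon as setting but has thing = the transcript; that refutes the reply.
(Fact (3) would refute a reading with focus on the setting — but that is not what the question asks.)

1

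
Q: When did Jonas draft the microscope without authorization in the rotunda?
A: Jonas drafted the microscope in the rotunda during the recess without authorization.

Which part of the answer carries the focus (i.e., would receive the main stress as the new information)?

during the recess

The wh-word "when" asks about the time.
In the answer, "Jonas", "the microscope", "without authorization" and "in the rotunda" are given — repeated from the question.
The constituent filling the time gap is "during the recess"; that is the focus and would carry nuclear stress.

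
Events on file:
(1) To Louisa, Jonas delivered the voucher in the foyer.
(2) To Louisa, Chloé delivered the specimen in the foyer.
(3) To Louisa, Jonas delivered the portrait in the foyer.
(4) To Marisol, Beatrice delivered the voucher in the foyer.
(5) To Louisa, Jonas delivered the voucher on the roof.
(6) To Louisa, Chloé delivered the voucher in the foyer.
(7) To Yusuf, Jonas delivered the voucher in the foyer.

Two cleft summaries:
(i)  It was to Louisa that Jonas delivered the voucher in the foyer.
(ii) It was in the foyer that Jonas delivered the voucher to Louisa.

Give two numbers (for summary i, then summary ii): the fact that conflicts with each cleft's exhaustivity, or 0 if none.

7, 5

(i): focus "Louisa". Looking for agent = Jonas, thing = the voucher, setting = in the foyer with some other recipient — fact (7) has Yusuf there. Refuted.
(ii): focus "in the foyer". Looking for agent = Jonas, thing = the voucher, recipient = Louisa with some other setting — fact (5) has on the roof there. Refuted.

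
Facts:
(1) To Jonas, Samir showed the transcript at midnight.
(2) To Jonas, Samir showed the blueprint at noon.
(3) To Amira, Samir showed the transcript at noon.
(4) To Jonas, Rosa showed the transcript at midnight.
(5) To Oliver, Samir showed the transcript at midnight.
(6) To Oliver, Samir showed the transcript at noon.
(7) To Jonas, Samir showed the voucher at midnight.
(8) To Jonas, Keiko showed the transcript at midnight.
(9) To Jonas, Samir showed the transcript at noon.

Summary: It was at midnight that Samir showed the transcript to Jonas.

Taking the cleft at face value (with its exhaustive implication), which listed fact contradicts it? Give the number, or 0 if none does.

9

Focus of the cleft: "at midnight" (the setting). Presupposed background: agent = Samir, thing = the transcript, recipient = Jonas.
The exhaustive reading says no other setting fits that background.
But fact (9) also has agent = Samir, thing = the transcript, recipient = Jonas, with setting = at noon — so the exhaustive reading fails.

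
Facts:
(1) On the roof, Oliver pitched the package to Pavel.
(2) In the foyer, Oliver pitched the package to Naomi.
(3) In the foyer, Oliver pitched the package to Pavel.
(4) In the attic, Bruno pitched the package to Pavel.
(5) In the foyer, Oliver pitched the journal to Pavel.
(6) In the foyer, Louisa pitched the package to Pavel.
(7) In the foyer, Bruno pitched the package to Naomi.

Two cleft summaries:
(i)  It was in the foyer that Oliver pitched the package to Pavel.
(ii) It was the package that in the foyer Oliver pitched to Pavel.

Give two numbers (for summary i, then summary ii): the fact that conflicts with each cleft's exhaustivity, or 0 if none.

(i): focus "in the foyer". Looking for same agent, thing, recipient (Oliver / the package / Pavel) with some other setting — fact (1) has on the roof there. Refuted.
(ii): focus "the package". Looking for same agent, recipient, setting (Oliver / Pavel / in the foyer) with some other thing — fact (5) has the journal there. Refuted.

1, 5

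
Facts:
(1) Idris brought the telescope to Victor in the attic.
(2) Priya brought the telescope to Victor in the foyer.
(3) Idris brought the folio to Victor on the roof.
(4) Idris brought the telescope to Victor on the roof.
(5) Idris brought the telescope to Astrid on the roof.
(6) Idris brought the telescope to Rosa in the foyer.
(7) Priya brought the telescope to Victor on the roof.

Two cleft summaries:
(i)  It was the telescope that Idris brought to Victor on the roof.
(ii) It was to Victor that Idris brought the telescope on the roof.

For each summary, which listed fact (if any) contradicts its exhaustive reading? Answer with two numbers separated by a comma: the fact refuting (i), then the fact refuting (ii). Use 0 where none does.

3, 5

Summary (i) focuses "the telescope" (the thing); background agent = Idris, recipient = Victor, setting = on the roof. Fact (3) matches that background with thing = the folio — refutes (i).
Summary (ii) focuses "Victor" (the recipient); background agent = Idris, thing = the telescope, setting = on the roof. Fact (5) matches that background with recipient = Astrid — refutes (ii).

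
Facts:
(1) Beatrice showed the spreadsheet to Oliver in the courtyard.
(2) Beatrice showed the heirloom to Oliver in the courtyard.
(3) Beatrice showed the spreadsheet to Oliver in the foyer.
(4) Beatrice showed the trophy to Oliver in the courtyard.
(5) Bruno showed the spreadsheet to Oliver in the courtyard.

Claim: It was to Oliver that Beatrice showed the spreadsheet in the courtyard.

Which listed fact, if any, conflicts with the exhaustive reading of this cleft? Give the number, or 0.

The cleft puts "Oliver" in focus and presupposes the open proposition with agent = Beatrice, thing = the spreadsheet, setting = in the courtyard.
Exhaustivity: Oliver is the only recipient satisfying that background.
Every other fact differs from the presupposition on some backgrounded slot, so none challenges the exhaustivity.

0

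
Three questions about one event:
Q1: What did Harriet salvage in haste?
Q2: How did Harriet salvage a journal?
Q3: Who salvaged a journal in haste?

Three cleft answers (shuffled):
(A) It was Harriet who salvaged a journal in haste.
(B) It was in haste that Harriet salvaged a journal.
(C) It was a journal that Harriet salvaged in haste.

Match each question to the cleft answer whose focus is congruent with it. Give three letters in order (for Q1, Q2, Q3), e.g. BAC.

CBA

Q1 asks about the direct object; cleft (C) focuses "a journal", which is the direct object — so Q1 → C.
Q2 asks about the manner; cleft (B) focuses "in haste", which is the manner — so Q2 → B.
Q3 asks about the subject (agent); cleft (A) focuses "Harriet", which is the subject (agent) — so Q3 → A.
Mapping: Q1→C, Q2→B, Q3→A.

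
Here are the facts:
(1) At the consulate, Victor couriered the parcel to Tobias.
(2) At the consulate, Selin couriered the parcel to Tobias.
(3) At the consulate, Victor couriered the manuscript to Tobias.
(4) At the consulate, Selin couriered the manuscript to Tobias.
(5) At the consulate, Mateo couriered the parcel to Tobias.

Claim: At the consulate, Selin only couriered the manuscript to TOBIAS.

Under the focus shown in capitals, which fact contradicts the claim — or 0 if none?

The capitals mark "Tobias" as focus. So "only" rules out other recipients, with the rest (Selin as agent and the manuscript as thing and at the consulate as setting) as background.
Every other fact changes something in the background, not just the recipient. Nothing refutes the claim.

0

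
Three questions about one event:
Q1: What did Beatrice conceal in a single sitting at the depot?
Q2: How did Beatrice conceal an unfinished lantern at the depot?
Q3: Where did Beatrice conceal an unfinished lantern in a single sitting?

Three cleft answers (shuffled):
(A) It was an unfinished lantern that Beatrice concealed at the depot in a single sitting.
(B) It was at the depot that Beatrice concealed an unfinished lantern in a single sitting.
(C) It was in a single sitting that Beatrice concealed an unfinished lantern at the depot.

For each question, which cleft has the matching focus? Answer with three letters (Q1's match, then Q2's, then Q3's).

Q1 asks about the direct object; cleft (A) focuses "an unfinished lantern", which is the direct object — so Q1 → A.
Q2 asks about the manner; cleft (C) focuses "in a single sitting", which is the manner — so Q2 → C.
Q3 asks about the location; cleft (B) focuses "at the depot", which is the location — so Q3 → B.
Mapping: Q1→A, Q2→C, Q3→B.

ACB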